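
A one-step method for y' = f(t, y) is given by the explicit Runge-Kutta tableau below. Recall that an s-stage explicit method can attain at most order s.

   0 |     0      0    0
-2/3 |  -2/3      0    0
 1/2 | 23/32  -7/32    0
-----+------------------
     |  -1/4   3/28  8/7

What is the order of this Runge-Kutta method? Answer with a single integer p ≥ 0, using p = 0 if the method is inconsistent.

3

b = (-1/4, 3/28, 8/7)
c = (0, -2/3, 1/2)
Ac = (0, 0, 7/48)
Σ b_i: (-1/4)·1 + 3/28·1 + 8/7·1 = 1 ✓
b·c: 3/28·(-2/3) + 8/7·1/2 = 1/2 ✓
b·c²: 3/28·4/9 + 8/7·1/4 = 1/3 ✓
b·Ac: 8/7·7/48 = 1/6 ✓; 3 stages ⇒ order 3.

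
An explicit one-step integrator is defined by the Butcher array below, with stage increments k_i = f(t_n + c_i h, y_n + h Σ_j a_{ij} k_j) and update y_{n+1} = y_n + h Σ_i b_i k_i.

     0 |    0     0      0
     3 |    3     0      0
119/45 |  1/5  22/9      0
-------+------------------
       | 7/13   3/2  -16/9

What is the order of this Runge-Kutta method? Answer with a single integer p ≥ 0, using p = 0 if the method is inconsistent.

0

b = (7/13, 3/2, -16/9)
c = (0, 3, 119/45)
Ac = (0, 0, 22/3)
Σ b_i: 7/13·1 + 3/2·1 + (-16/9)·1 = 61/234 ≠ 1 ⇒ order 0.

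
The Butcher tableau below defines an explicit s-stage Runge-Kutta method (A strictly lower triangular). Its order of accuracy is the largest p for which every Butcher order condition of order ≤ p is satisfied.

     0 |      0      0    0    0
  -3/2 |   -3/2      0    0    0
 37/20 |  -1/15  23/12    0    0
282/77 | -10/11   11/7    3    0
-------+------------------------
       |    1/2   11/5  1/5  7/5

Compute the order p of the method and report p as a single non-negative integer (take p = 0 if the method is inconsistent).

b = (1/2, 11/5, 1/5, 7/5)
c = (0, -3/2, 37/20, 282/77)
Ac = (0, 0, -23/8, 447/140)
Σ b_i: 1/2·1 + 11/5·1 + 1/5·1 + 7/5·1 = 43/10 ≠ 1 ⇒ order 0.

0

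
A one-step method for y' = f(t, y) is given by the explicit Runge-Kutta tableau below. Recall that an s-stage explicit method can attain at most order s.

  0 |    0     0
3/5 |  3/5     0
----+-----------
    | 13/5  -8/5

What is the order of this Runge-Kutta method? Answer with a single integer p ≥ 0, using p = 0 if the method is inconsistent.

1

b = (13/5, -8/5)
c = (0, 3/5)
Σ b_i: 13/5·1 + (-8/5)·1 = 1 ✓
b·c: (-8/5)·3/5 = -24/25 ≠ 1/2 ⇒ order 1.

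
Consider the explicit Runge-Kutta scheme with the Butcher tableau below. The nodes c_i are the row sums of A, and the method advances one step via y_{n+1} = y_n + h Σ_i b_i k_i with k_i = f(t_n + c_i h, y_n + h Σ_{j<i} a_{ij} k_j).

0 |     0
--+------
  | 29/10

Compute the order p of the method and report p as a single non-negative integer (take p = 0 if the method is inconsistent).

b = (29/10)
c = (0)
Σ b_i: 29/10·1 = 29/10 ≠ 1 ⇒ order 0.

0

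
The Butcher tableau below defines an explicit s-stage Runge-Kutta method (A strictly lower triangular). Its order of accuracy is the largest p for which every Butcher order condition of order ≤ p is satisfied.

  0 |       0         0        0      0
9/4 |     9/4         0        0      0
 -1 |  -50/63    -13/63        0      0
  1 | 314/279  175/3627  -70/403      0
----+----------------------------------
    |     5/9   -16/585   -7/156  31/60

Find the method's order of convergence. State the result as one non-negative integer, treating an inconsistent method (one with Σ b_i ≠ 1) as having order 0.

4

b = (5/9, -16/585, -7/156, 31/60)
c = (0, 9/4, -1, 1)
Ac = (0, 0, -13/28, 35/124)
Σ b_i: 5/9·1 + (-16/585)·1 + (-7/156)·1 + 31/60·1 = 1 ✓
b·c: (-16/585)·9/4 + (-7/156)·(-1) + 31/60·1 = 1/2 ✓
b·c²: (-16/585)·81/16 + (-7/156)·1 + 31/60·1 = 1/3 ✓
b·Ac: (-7/156)·(-13/28) + 31/60·35/124 = 1/6 ✓
b·c³: (-16/585)·729/64 + (-7/156)·(-1) + 31/60·1 = 1/4 ✓
b·(c∘Ac): (-7/156)·13/28 + 31/60·35/124 = 1/8 ✓
b·Ac²: (-7/156)·(-117/112) + 31/60·35/496 = 1/12 ✓
b·A²c: 31/60·5/62 = 1/24 ✓; 4 stages ⇒ order 4.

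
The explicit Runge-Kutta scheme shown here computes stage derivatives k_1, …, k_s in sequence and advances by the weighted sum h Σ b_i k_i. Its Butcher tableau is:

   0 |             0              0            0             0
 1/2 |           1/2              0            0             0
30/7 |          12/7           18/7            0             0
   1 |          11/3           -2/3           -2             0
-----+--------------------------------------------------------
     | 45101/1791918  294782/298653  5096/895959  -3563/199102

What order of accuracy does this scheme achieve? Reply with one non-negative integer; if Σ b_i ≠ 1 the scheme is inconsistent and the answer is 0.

3

b = (45101/1791918, 294782/298653, 5096/895959, -3563/199102)
c = (0, 1/2, 30/7, 1)
Ac = (0, 0, 9/7, -187/21)
Σ b_i: 45101/1791918·1 + 294782/298653·1 + 5096/895959·1 + (-3563/199102)·1 = 1 ✓
b·c: 294782/298653·1/2 + 5096/895959·30/7 + (-3563/199102)·1 = 1/2 ✓
b·c²: 294782/298653·1/4 + 5096/895959·900/49 + (-3563/199102)·1 = 1/3 ✓
b·Ac: 5096/895959·9/7 + (-3563/199102)·(-187/21) = 1/6 ✓
b·c³: 294782/298653·1/8 + 5096/895959·27000/343 + (-3563/199102)·1 = 4626091/8362284 ≠ 1/4 ⇒ order 3.
b·(c∘Ac): 5096/895959·270/49 + (-3563/199102)·(-187/21) = 113903/597306 ≠ 1/8
b·Ac²: 5096/895959·9/14 + (-3563/199102)·(-10849/294) = 5552717/8362284 ≠ 1/12
b·A²c: (-3563/199102)·(-18/7) = 4581/99551 ≠ 1/24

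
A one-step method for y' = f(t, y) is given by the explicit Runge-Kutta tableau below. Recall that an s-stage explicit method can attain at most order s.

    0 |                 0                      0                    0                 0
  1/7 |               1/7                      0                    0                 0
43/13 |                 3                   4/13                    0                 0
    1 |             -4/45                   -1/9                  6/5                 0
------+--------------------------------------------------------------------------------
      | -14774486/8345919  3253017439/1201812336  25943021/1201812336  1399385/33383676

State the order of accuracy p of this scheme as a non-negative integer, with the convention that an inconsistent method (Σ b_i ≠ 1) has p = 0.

3

b = (-14774486/8345919, 3253017439/1201812336, 25943021/1201812336, 1399385/33383676)
c = (0, 1/7, 43/13, 1)
Ac = (0, 0, 4/91, 16189/4095)
Σ b_i: (-14774486/8345919)·1 + 3253017439/1201812336·1 + 25943021/1201812336·1 + 1399385/33383676·1 = 1 ✓
b·c: 3253017439/1201812336·1/7 + 25943021/1201812336·43/13 + 1399385/33383676·1 = 1/2 ✓
b·c²: 3253017439/1201812336·1/49 + 25943021/1201812336·1849/169 + 1399385/33383676·1 = 1/3 ✓
b·Ac: 25943021/1201812336·4/91 + 1399385/33383676·16189/4095 = 1/6 ✓
b·c³: 3253017439/1201812336·1/343 + 25943021/1201812336·79507/2197 + 1399385/33383676·1 = 1262259877/1518957258 ≠ 1/4 ⇒ order 3.
b·(c∘Ac): 25943021/1201812336·172/1183 + 1399385/33383676·16189/4095 = 29594489/175264299 ≠ 1/8
b·Ac²: 25943021/1201812336·4/637 + 1399385/33383676·4891609/372645 = 119430151/216993894 ≠ 1/12
b·A²c: 1399385/33383676·24/455 = 43058/19473811 ≠ 1/24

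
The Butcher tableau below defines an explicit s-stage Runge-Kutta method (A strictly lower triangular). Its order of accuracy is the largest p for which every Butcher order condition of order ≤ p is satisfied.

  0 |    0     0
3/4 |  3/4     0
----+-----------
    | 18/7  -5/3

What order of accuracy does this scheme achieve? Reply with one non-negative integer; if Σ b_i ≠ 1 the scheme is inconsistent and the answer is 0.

b = (18/7, -5/3)
c = (0, 3/4)
Σ b_i: 18/7·1 + (-5/3)·1 = 19/21 ≠ 1 ⇒ order 0.

0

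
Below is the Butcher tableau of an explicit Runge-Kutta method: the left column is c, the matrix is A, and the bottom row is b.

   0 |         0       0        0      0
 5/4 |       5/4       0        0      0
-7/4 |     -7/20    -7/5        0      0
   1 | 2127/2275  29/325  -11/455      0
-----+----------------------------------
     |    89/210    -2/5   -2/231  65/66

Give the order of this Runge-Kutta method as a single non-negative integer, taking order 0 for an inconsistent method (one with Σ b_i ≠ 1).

4

b = (89/210, -2/5, -2/231, 65/66)
c = (0, 5/4, -7/4, 1)
Ac = (0, 0, -7/4, 2/13)
Σ b_i: 89/210·1 + (-2/5)·1 + (-2/231)·1 + 65/66·1 = 1 ✓
b·c: (-2/5)·5/4 + (-2/231)·(-7/4) + 65/66·1 = 1/2 ✓
b·c²: (-2/5)·25/16 + (-2/231)·49/16 + 65/66·1 = 1/3 ✓
b·Ac: (-2/231)·(-7/4) + 65/66·2/13 = 1/6 ✓
b·c³: (-2/5)·125/64 + (-2/231)·(-343/64) + 65/66·1 = 1/4 ✓
b·(c∘Ac): (-2/231)·49/16 + 65/66·2/13 = 1/8 ✓
b·Ac²: (-2/231)·(-35/16) + 65/66·17/260 = 1/12 ✓
b·A²c: 65/66·11/260 = 1/24 ✓; 4 stages ⇒ order 4.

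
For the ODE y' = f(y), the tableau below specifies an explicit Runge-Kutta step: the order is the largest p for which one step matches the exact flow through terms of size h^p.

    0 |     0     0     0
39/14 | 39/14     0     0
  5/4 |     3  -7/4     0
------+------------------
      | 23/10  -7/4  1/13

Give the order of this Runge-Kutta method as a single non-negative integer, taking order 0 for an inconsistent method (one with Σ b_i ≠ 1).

b = (23/10, -7/4, 1/13)
c = (0, 39/14, 5/4)
Ac = (0, 0, -39/8)
Σ b_i: 23/10·1 + (-7/4)·1 + 1/13·1 = 163/260 ≠ 1 ⇒ order 0.

0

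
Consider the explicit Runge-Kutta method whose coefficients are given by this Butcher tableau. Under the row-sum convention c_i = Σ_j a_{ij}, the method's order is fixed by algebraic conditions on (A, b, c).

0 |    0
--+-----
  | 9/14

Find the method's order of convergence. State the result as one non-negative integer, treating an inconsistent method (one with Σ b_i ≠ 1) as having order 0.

b = (9/14)
c = (0)
Σ b_i: 9/14·1 = 9/14 ≠ 1 ⇒ order 0.

0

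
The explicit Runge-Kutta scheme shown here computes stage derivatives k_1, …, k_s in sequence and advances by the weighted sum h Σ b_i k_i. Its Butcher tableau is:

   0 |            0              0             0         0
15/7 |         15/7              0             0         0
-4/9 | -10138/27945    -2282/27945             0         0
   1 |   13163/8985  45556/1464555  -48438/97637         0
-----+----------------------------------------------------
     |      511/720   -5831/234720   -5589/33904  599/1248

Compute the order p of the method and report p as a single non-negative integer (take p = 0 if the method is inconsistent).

b = (511/720, -5831/234720, -5589/33904, 599/1248)
c = (0, 15/7, -4/9, 1)
Ac = (0, 0, -326/1863, 172/599)
Σ b_i: 511/720·1 + (-5831/234720)·1 + (-5589/33904)·1 + 599/1248·1 = 1 ✓
b·c: (-5831/234720)·15/7 + (-5589/33904)·(-4/9) + 599/1248·1 = 1/2 ✓
b·c²: (-5831/234720)·225/49 + (-5589/33904)·16/81 + 599/1248·1 = 1/3 ✓
b·Ac: (-5589/33904)·(-326/1863) + 599/1248·172/599 = 1/6 ✓
b·c³: (-5831/234720)·3375/343 + (-5589/33904)·(-64/729) + 599/1248·1 = 1/4 ✓
b·(c∘Ac): (-5589/33904)·1304/16767 + 599/1248·172/599 = 1/8 ✓
b·Ac²: (-5589/33904)·(-1630/4347) + 599/1248·188/4193 = 1/12 ✓
b·A²c: 599/1248·52/599 = 1/24 ✓; 4 stages ⇒ order 4.

4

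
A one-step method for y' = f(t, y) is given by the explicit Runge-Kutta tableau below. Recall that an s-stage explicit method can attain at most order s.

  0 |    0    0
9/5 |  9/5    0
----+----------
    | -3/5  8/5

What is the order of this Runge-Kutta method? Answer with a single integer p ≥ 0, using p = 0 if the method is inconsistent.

1

b = (-3/5, 8/5)
c = (0, 9/5)
Σ b_i: (-3/5)·1 + 8/5·1 = 1 ✓
b·c: 8/5·9/5 = 72/25 ≠ 1/2 ⇒ order 1.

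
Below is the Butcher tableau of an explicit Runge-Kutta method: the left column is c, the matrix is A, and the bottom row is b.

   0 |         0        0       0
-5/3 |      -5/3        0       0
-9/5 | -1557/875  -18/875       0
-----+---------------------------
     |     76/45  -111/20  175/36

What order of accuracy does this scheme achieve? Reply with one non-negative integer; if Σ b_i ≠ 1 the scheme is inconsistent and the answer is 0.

b = (76/45, -111/20, 175/36)
c = (0, -5/3, -9/5)
Ac = (0, 0, 6/175)
Σ b_i: 76/45·1 + (-111/20)·1 + 175/36·1 = 1 ✓
b·c: (-111/20)·(-5/3) + 175/36·(-9/5) = 1/2 ✓
b·c²: (-111/20)·25/9 + 175/36·81/25 = 1/3 ✓
b·Ac: 175/36·6/175 = 1/6 ✓; 3 stages ⇒ order 3.

3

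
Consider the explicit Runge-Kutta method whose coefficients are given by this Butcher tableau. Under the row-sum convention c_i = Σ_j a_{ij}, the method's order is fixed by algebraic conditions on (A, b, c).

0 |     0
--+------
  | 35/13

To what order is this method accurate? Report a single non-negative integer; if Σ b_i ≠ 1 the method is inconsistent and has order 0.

b = (35/13)
c = (0)
Σ b_i: 35/13·1 = 35/13 ≠ 1 ⇒ order 0.

0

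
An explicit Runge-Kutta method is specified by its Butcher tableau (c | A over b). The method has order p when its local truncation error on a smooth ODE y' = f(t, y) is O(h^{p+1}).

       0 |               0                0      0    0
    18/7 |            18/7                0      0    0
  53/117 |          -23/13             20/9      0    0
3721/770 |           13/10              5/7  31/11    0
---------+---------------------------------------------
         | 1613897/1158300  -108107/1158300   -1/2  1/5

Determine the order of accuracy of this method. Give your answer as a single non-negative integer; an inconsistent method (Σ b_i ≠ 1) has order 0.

b = (1613897/1158300, -108107/1158300, -1/2, 1/5)
c = (0, 18/7, 53/117, 3721/770)
Ac = (0, 0, 40/7, 196337/63063)
Σ b_i: 1613897/1158300·1 + (-108107/1158300)·1 + (-1/2)·1 + 1/5·1 = 1 ✓
b·c: (-108107/1158300)·18/7 + (-1/2)·53/117 + 1/5·3721/770 = 1/2 ✓
b·c²: (-108107/1158300)·324/49 + (-1/2)·2809/13689 + 1/5·13845841/592900 = 160328009579/40581040500 ≠ 1/3 ⇒ order 2.
b·Ac: (-1/2)·40/7 + 1/5·196337/63063 = -704563/315315 ≠ 1/6

2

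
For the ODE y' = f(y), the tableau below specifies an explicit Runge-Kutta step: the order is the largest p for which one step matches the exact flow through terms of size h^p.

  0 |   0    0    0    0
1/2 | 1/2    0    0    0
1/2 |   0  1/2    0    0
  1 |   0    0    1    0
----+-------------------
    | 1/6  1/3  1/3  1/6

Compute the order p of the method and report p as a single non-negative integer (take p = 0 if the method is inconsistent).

4

b = (1/6, 1/3, 1/3, 1/6)
c = (0, 1/2, 1/2, 1)
Ac = (0, 0, 1/4, 1/2)
Σ b_i: 1/6·1 + 1/3·1 + 1/3·1 + 1/6·1 = 1 ✓
b·c: 1/3·1/2 + 1/3·1/2 + 1/6·1 = 1/2 ✓
b·c²: 1/3·1/4 + 1/3·1/4 + 1/6·1 = 1/3 ✓
b·Ac: 1/3·1/4 + 1/6·1/2 = 1/6 ✓
b·c³: 1/3·1/8 + 1/3·1/8 + 1/6·1 = 1/4 ✓
b·(c∘Ac): 1/3·1/8 + 1/6·1/2 = 1/8 ✓
b·Ac²: 1/3·1/8 + 1/6·1/4 = 1/12 ✓
b·A²c: 1/6·1/4 = 1/24 ✓; 4 stages ⇒ order 4.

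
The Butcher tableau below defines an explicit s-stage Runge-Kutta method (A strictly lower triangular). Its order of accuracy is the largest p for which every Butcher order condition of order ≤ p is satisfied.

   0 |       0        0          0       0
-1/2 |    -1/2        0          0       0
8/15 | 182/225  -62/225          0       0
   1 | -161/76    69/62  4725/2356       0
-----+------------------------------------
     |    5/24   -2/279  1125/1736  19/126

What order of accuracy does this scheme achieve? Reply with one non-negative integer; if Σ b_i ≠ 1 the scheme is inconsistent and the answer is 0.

b = (5/24, -2/279, 1125/1736, 19/126)
c = (0, -1/2, 8/15, 1)
Ac = (0, 0, 31/225, 39/76)
Σ b_i: 5/24·1 + (-2/279)·1 + 1125/1736·1 + 19/126·1 = 1 ✓
b·c: (-2/279)·(-1/2) + 1125/1736·8/15 + 19/126·1 = 1/2 ✓
b·c²: (-2/279)·1/4 + 1125/1736·64/225 + 19/126·1 = 1/3 ✓
b·Ac: 1125/1736·31/225 + 19/126·39/76 = 1/6 ✓
b·c³: (-2/279)·(-1/8) + 1125/1736·512/3375 + 19/126·1 = 1/4 ✓
b·(c∘Ac): 1125/1736·248/3375 + 19/126·39/76 = 1/8 ✓
b·Ac²: 1125/1736·(-31/450) + 19/126·129/152 = 1/12 ✓
b·A²c: 19/126·21/76 = 1/24 ✓; 4 stages ⇒ order 4.

4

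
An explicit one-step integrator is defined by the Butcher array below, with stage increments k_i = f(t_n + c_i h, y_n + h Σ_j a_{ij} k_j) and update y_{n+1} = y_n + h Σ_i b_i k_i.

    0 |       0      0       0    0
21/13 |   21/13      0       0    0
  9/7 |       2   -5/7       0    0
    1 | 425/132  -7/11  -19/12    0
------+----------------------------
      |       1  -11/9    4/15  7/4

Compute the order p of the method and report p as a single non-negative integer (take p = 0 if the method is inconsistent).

b = (1, -11/9, 4/15, 7/4)
c = (0, 21/13, 9/7, 1)
Ac = (0, 0, -15/13, -12267/4004)
Σ b_i: 1·1 + (-11/9)·1 + 4/15·1 + 7/4·1 = 323/180 ≠ 1 ⇒ order 0.

0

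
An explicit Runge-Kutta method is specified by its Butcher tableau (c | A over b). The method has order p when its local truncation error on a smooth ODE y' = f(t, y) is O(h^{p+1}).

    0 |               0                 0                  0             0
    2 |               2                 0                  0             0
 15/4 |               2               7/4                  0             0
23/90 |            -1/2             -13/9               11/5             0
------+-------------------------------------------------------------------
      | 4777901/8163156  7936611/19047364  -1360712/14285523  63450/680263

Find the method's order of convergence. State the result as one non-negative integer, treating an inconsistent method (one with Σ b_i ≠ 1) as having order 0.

b = (4777901/8163156, 7936611/19047364, -1360712/14285523, 63450/680263)
c = (0, 2, 15/4, 23/90)
Ac = (0, 0, 7/2, 193/36)
Σ b_i: 4777901/8163156·1 + 7936611/19047364·1 + (-1360712/14285523)·1 + 63450/680263·1 = 1 ✓
b·c: 7936611/19047364·2 + (-1360712/14285523)·15/4 + 63450/680263·23/90 = 1/2 ✓
b·c²: 7936611/19047364·4 + (-1360712/14285523)·225/16 + 63450/680263·529/8100 = 1/3 ✓
b·Ac: (-1360712/14285523)·7/2 + 63450/680263·193/36 = 1/6 ✓
b·c³: 7936611/19047364·8 + (-1360712/14285523)·3375/64 + 63450/680263·12167/729000 = -1240168747/734684040 ≠ 1/4 ⇒ order 3.
b·(c∘Ac): (-1360712/14285523)·105/8 + 63450/680263·4439/3240 = -9162175/8163156 ≠ 1/8
b·Ac²: (-1360712/14285523)·7 + 63450/680263·3623/144 = 27427529/16326312 ≠ 1/12
b·A²c: 63450/680263·77/10 = 488565/680263 ≠ 1/24

3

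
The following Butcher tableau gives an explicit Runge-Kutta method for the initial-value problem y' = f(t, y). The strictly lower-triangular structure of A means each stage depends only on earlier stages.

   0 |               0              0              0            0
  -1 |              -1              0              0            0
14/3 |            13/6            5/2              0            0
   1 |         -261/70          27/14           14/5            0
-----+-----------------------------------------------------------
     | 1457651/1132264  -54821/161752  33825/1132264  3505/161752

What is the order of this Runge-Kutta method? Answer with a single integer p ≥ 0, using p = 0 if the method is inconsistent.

3

b = (1457651/1132264, -54821/161752, 33825/1132264, 3505/161752)
c = (0, -1, 14/3, 1)
Ac = (0, 0, -5/2, 2339/210)
Σ b_i: 1457651/1132264·1 + (-54821/161752)·1 + 33825/1132264·1 + 3505/161752·1 = 1 ✓
b·c: (-54821/161752)·(-1) + 33825/1132264·14/3 + 3505/161752·1 = 1/2 ✓
b·c²: (-54821/161752)·1 + 33825/1132264·196/9 + 3505/161752·1 = 1/3 ✓
b·Ac: 33825/1132264·(-5/2) + 3505/161752·2339/210 = 1/6 ✓
b·c³: (-54821/161752)·(-1) + 33825/1132264·2744/27 + 3505/161752·1 = 2472367/727884 ≠ 1/4 ⇒ order 3.
b·(c∘Ac): 33825/1132264·(-35/3) + 3505/161752·2339/210 = -728111/6793584 ≠ 1/8
b·Ac²: 33825/1132264·5/2 + 3505/161752·39631/630 = 261638/181971 ≠ 1/12
b·A²c: 3505/161752·(-7) = -24535/161752 ≠ 1/24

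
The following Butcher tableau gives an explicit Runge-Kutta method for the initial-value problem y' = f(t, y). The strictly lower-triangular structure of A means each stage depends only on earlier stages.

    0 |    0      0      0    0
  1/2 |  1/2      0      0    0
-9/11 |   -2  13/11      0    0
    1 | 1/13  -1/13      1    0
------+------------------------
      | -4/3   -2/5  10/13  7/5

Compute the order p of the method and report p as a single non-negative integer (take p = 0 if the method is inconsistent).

b = (-4/3, -2/5, 10/13, 7/5)
c = (0, 1/2, -9/11, 1)
Ac = (0, 0, 13/22, -245/286)
Σ b_i: (-4/3)·1 + (-2/5)·1 + 10/13·1 + 7/5·1 = 17/39 ≠ 1 ⇒ order 0.

0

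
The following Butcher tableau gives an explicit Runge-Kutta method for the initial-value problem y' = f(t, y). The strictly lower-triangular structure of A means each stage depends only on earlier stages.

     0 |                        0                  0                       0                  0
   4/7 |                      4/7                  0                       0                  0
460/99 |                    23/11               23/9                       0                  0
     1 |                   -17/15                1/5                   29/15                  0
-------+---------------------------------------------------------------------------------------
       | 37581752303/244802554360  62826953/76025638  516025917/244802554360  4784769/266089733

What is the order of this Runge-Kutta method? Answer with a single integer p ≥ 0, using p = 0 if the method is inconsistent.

b = (37581752303/244802554360, 62826953/76025638, 516025917/244802554360, 4784769/266089733)
c = (0, 4/7, 460/99, 1)
Ac = (0, 0, 92/63, 94568/10395)
Σ b_i: 37581752303/244802554360·1 + 62826953/76025638·1 + 516025917/244802554360·1 + 4784769/266089733·1 = 1 ✓
b·c: 62826953/76025638·4/7 + 516025917/244802554360·460/99 + 4784769/266089733·1 = 1/2 ✓
b·c²: 62826953/76025638·16/49 + 516025917/244802554360·211600/9801 + 4784769/266089733·1 = 1/3 ✓
b·Ac: 516025917/244802554360·92/63 + 4784769/266089733·94568/10395 = 1/6 ✓
b·c³: 62826953/76025638·64/343 + 516025917/244802554360·97336000/970299 + 4784769/266089733·1 = 212227096967/553200554907 ≠ 1/4 ⇒ order 3.
b·(c∘Ac): 516025917/244802554360·42320/6237 + 4784769/266089733·94568/10395 = 1656727346/9313140655 ≠ 1/8
b·Ac²: 516025917/244802554360·368/441 + 4784769/266089733·301154048/7203735 = 416832400126/553200554907 ≠ 1/12
b·A²c: 4784769/266089733·2668/945 = 1418418188/27939421965 ≠ 1/24

3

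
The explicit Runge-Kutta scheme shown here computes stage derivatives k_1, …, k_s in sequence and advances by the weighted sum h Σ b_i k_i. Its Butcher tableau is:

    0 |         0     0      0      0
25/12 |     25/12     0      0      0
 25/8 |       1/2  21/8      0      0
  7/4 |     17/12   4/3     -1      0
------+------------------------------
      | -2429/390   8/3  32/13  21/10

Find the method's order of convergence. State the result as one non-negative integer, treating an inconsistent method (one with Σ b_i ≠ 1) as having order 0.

1

b = (-2429/390, 8/3, 32/13, 21/10)
c = (0, 25/12, 25/8, 7/4)
Ac = (0, 0, 175/32, -25/72)
Σ b_i: (-2429/390)·1 + 8/3·1 + 32/13·1 + 21/10·1 = 1 ✓
b·c: 8/3·25/12 + 32/13·25/8 + 21/10·7/4 = 79199/4680 ≠ 1/2 ⇒ order 1.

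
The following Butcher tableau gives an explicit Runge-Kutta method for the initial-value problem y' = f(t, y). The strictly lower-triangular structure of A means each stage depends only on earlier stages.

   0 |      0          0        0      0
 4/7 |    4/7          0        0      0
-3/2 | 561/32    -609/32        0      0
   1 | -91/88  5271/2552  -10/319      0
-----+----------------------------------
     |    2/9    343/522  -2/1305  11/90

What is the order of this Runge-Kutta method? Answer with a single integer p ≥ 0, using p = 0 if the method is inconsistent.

4

b = (2/9, 343/522, -2/1305, 11/90)
c = (0, 4/7, -3/2, 1)
Ac = (0, 0, -87/8, 27/22)
Σ b_i: 2/9·1 + 343/522·1 + (-2/1305)·1 + 11/90·1 = 1 ✓
b·c: 343/522·4/7 + (-2/1305)·(-3/2) + 11/90·1 = 1/2 ✓
b·c²: 343/522·16/49 + (-2/1305)·9/4 + 11/90·1 = 1/3 ✓
b·Ac: (-2/1305)·(-87/8) + 11/90·27/22 = 1/6 ✓
b·c³: 343/522·64/343 + (-2/1305)·(-27/8) + 11/90·1 = 1/4 ✓
b·(c∘Ac): (-2/1305)·261/16 + 11/90·27/22 = 1/8 ✓
b·Ac²: (-2/1305)·(-87/14) + 11/90·93/154 = 1/12 ✓
b·A²c: 11/90·15/44 = 1/24 ✓; 4 stages ⇒ order 4.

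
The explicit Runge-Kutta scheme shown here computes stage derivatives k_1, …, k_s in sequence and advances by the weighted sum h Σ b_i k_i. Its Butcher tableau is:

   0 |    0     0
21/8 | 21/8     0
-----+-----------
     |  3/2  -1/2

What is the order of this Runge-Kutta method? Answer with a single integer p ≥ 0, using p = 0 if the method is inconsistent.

1

b = (3/2, -1/2)
c = (0, 21/8)
Σ b_i: 3/2·1 + (-1/2)·1 = 1 ✓
b·c: (-1/2)·21/8 = -21/16 ≠ 1/2 ⇒ order 1.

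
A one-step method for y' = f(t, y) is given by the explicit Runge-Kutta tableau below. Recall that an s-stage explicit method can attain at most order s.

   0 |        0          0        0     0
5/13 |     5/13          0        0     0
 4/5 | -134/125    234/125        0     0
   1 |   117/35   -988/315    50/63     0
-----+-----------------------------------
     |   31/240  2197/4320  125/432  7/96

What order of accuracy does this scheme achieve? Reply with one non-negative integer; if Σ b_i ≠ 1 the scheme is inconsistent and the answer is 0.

4

b = (31/240, 2197/4320, 125/432, 7/96)
c = (0, 5/13, 4/5, 1)
Ac = (0, 0, 18/25, -4/7)
Σ b_i: 31/240·1 + 2197/4320·1 + 125/432·1 + 7/96·1 = 1 ✓
b·c: 2197/4320·5/13 + 125/432·4/5 + 7/96·1 = 1/2 ✓
b·c²: 2197/4320·25/169 + 125/432·16/25 + 7/96·1 = 1/3 ✓
b·Ac: 125/432·18/25 + 7/96·(-4/7) = 1/6 ✓
b·c³: 2197/4320·125/2197 + 125/432·64/125 + 7/96·1 = 1/4 ✓
b·(c∘Ac): 125/432·72/125 + 7/96·(-4/7) = 1/8 ✓
b·Ac²: 125/432·18/65 + 7/96·4/91 = 1/12 ✓
b·A²c: 7/96·4/7 = 1/24 ✓; 4 stages ⇒ order 4.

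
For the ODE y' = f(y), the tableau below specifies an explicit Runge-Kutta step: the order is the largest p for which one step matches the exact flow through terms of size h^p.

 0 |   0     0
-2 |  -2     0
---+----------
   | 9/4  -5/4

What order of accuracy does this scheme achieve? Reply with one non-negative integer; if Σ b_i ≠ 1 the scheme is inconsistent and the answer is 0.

b = (9/4, -5/4)
c = (0, -2)
Σ b_i: 9/4·1 + (-5/4)·1 = 1 ✓
b·c: (-5/4)·(-2) = 5/2 ≠ 1/2 ⇒ order 1.

1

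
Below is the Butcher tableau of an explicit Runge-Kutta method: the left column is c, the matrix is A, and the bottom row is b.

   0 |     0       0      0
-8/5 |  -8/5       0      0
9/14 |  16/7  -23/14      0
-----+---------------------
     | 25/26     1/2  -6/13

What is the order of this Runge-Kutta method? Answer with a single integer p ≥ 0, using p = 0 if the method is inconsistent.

1

b = (25/26, 1/2, -6/13)
c = (0, -8/5, 9/14)
Ac = (0, 0, 92/35)
Σ b_i: 25/26·1 + 1/2·1 + (-6/13)·1 = 1 ✓
b·c: 1/2·(-8/5) + (-6/13)·9/14 = -499/455 ≠ 1/2 ⇒ order 1.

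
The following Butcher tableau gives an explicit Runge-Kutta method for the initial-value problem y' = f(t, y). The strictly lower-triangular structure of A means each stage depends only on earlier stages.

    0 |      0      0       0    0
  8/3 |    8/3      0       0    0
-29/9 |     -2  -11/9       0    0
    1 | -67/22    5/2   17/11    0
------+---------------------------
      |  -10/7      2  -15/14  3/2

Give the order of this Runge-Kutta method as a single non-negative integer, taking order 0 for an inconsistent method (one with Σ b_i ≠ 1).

b = (-10/7, 2, -15/14, 3/2)
c = (0, 8/3, -29/9, 1)
Ac = (0, 0, -88/27, 167/99)
Σ b_i: (-10/7)·1 + 2·1 + (-15/14)·1 + 3/2·1 = 1 ✓
b·c: 2·8/3 + (-15/14)·(-29/9) + 3/2·1 = 72/7 ≠ 1/2 ⇒ order 1.

1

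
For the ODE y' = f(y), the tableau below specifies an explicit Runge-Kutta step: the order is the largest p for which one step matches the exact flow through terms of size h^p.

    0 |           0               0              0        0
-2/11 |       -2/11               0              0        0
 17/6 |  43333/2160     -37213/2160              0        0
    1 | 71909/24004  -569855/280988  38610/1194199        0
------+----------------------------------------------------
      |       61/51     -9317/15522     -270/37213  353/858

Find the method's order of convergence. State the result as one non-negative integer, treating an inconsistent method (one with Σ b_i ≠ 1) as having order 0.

4

b = (61/51, -9317/15522, -270/37213, 353/858)
c = (0, -2/11, 17/6, 1)
Ac = (0, 0, 3383/1080, 325/706)
Σ b_i: 61/51·1 + (-9317/15522)·1 + (-270/37213)·1 + 353/858·1 = 1 ✓
b·c: (-9317/15522)·(-2/11) + (-270/37213)·17/6 + 353/858·1 = 1/2 ✓
b·c²: (-9317/15522)·4/121 + (-270/37213)·289/36 + 353/858·1 = 1/3 ✓
b·Ac: (-270/37213)·3383/1080 + 353/858·325/706 = 1/6 ✓
b·c³: (-9317/15522)·(-8/1331) + (-270/37213)·4913/216 + 353/858·1 = 1/4 ✓
b·(c∘Ac): (-270/37213)·57511/6480 + 353/858·325/706 = 1/8 ✓
b·Ac²: (-270/37213)·(-3383/5940) + 353/858·1495/7766 = 1/12 ✓
b·A²c: 353/858·143/1412 = 1/24 ✓; 4 stages ⇒ order 4.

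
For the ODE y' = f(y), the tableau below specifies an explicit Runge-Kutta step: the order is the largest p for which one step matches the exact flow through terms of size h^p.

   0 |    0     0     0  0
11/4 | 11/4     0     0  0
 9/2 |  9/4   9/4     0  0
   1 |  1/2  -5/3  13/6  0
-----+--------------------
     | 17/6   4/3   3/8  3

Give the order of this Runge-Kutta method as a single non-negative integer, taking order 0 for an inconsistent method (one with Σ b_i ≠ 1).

b = (17/6, 4/3, 3/8, 3)
c = (0, 11/4, 9/2, 1)
Ac = (0, 0, 99/16, 31/6)
Σ b_i: 17/6·1 + 4/3·1 + 3/8·1 + 3·1 = 181/24 ≠ 1 ⇒ order 0.

0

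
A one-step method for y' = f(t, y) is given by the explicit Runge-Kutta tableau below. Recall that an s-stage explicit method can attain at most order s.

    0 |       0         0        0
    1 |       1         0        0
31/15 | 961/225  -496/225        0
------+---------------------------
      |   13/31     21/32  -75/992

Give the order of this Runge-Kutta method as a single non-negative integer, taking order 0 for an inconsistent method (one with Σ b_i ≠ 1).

3

b = (13/31, 21/32, -75/992)
c = (0, 1, 31/15)
Ac = (0, 0, -496/225)
Σ b_i: 13/31·1 + 21/32·1 + (-75/992)·1 = 1 ✓
b·c: 21/32·1 + (-75/992)·31/15 = 1/2 ✓
b·c²: 21/32·1 + (-75/992)·961/225 = 1/3 ✓
b·Ac: (-75/992)·(-496/225) = 1/6 ✓; 3 stages ⇒ order 3.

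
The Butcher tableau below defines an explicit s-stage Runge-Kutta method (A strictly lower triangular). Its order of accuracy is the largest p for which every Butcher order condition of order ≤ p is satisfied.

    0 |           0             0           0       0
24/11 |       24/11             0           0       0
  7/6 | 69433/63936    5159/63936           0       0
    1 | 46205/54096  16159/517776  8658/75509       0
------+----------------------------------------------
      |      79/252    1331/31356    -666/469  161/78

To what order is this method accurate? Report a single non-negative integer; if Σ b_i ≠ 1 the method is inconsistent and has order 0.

4

b = (79/252, 1331/31356, -666/469, 161/78)
c = (0, 24/11, 7/6, 1)
Ac = (0, 0, 469/2664, 65/322)
Σ b_i: 79/252·1 + 1331/31356·1 + (-666/469)·1 + 161/78·1 = 1 ✓
b·c: 1331/31356·24/11 + (-666/469)·7/6 + 161/78·1 = 1/2 ✓
b·c²: 1331/31356·576/121 + (-666/469)·49/36 + 161/78·1 = 1/3 ✓
b·Ac: (-666/469)·469/2664 + 161/78·65/322 = 1/6 ✓
b·c³: 1331/31356·13824/1331 + (-666/469)·343/216 + 161/78·1 = 1/4 ✓
b·(c∘Ac): (-666/469)·3283/15984 + 161/78·65/322 = 1/8 ✓
b·Ac²: (-666/469)·469/1221 + 161/78·1079/3542 = 1/12 ✓
b·A²c: 161/78·13/644 = 1/24 ✓; 4 stages ⇒ order 4.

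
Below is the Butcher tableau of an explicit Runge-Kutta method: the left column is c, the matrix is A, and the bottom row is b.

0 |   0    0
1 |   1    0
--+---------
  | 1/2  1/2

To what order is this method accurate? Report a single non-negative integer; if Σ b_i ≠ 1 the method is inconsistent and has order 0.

b = (1/2, 1/2)
c = (0, 1)
Σ b_i: 1/2·1 + 1/2·1 = 1 ✓
b·c: 1/2·1 = 1/2 ✓; 2 stages ⇒ order 2.

2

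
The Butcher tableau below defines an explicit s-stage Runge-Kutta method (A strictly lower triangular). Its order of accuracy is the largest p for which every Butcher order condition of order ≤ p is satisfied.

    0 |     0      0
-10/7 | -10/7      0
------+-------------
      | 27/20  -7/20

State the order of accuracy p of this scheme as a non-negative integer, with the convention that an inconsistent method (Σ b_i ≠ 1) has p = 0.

b = (27/20, -7/20)
c = (0, -10/7)
Σ b_i: 27/20·1 + (-7/20)·1 = 1 ✓
b·c: (-7/20)·(-10/7) = 1/2 ✓; 2 stages ⇒ order 2.

2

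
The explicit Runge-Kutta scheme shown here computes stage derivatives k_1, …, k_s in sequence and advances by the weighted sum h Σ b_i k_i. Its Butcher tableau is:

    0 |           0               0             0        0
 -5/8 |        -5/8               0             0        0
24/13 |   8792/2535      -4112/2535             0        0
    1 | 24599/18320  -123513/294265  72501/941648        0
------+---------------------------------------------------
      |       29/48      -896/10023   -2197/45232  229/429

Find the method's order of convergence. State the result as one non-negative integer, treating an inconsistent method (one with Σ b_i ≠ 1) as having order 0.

b = (29/48, -896/10023, -2197/45232, 229/429)
c = (0, -5/8, 24/13, 1)
Ac = (0, 0, 514/507, 741/1832)
Σ b_i: 29/48·1 + (-896/10023)·1 + (-2197/45232)·1 + 229/429·1 = 1 ✓
b·c: (-896/10023)·(-5/8) + (-2197/45232)·24/13 + 229/429·1 = 1/2 ✓
b·c²: (-896/10023)·25/64 + (-2197/45232)·576/169 + 229/429·1 = 1/3 ✓
b·Ac: (-2197/45232)·514/507 + 229/429·741/1832 = 1/6 ✓
b·c³: (-896/10023)·(-125/512) + (-2197/45232)·13824/2197 + 229/429·1 = 1/4 ✓
b·(c∘Ac): (-2197/45232)·4112/2197 + 229/429·741/1832 = 1/8 ✓
b·Ac²: (-2197/45232)·(-1285/2028) + 229/429·1443/14656 = 1/12 ✓
b·A²c: 229/429·143/1832 = 1/24 ✓; 4 stages ⇒ order 4.

4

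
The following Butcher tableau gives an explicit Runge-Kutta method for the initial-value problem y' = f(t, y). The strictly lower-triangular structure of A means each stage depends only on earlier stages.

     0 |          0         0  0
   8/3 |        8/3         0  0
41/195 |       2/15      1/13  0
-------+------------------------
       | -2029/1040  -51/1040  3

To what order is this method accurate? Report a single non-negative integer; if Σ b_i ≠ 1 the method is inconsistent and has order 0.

b = (-2029/1040, -51/1040, 3)
c = (0, 8/3, 41/195)
Ac = (0, 0, 8/39)
Σ b_i: (-2029/1040)·1 + (-51/1040)·1 + 3·1 = 1 ✓
b·c: (-51/1040)·8/3 + 3·41/195 = 1/2 ✓
b·c²: (-51/1040)·64/9 + 3·1681/38025 = -913/4225 ≠ 1/3 ⇒ order 2.
b·Ac: 3·8/39 = 8/13 ≠ 1/6

2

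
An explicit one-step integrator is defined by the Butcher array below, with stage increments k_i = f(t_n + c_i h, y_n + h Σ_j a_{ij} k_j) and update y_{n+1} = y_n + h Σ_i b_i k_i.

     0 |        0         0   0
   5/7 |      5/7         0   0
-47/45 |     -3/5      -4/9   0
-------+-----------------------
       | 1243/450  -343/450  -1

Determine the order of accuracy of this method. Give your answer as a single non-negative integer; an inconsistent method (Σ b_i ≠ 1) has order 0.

b = (1243/450, -343/450, -1)
c = (0, 5/7, -47/45)
Ac = (0, 0, -20/63)
Σ b_i: 1243/450·1 + (-343/450)·1 + (-1)·1 = 1 ✓
b·c: (-343/450)·5/7 + (-1)·(-47/45) = 1/2 ✓
b·c²: (-343/450)·25/49 + (-1)·2209/2025 = -5993/4050 ≠ 1/3 ⇒ order 2.
b·Ac: (-1)·(-20/63) = 20/63 ≠ 1/6

2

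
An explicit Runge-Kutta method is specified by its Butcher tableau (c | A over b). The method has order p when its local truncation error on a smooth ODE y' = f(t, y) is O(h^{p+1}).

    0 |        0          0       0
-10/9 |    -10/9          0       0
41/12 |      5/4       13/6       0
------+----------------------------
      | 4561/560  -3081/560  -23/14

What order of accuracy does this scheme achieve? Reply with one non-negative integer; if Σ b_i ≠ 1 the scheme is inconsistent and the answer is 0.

2

b = (4561/560, -3081/560, -23/14)
c = (0, -10/9, 41/12)
Ac = (0, 0, -65/27)
Σ b_i: 4561/560·1 + (-3081/560)·1 + (-23/14)·1 = 1 ✓
b·c: (-3081/560)·(-10/9) + (-23/14)·41/12 = 1/2 ✓
b·c²: (-3081/560)·100/81 + (-23/14)·1681/144 = -157069/6048 ≠ 1/3 ⇒ order 2.
b·Ac: (-23/14)·(-65/27) = 1495/378 ≠ 1/6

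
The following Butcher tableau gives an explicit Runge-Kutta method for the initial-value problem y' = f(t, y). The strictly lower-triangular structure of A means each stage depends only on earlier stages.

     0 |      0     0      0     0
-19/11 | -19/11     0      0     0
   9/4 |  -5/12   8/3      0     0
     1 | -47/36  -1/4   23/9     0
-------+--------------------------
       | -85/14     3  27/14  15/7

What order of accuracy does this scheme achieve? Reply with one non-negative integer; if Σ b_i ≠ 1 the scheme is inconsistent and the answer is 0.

b = (-85/14, 3, 27/14, 15/7)
c = (0, -19/11, 9/4, 1)
Ac = (0, 0, -152/33, 68/11)
Σ b_i: (-85/14)·1 + 3·1 + 27/14·1 + 15/7·1 = 1 ✓
b·c: 3·(-19/11) + 27/14·9/4 + 15/7·1 = 801/616 ≠ 1/2 ⇒ order 1.

1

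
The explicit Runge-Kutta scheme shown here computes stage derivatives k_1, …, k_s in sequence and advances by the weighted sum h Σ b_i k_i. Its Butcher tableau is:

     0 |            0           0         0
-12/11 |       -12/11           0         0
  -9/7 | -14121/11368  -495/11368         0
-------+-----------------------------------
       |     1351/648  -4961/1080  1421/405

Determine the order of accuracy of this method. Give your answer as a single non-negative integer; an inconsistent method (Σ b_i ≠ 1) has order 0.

b = (1351/648, -4961/1080, 1421/405)
c = (0, -12/11, -9/7)
Ac = (0, 0, 135/2842)
Σ b_i: 1351/648·1 + (-4961/1080)·1 + 1421/405·1 = 1 ✓
b·c: (-4961/1080)·(-12/11) + 1421/405·(-9/7) = 1/2 ✓
b·c²: (-4961/1080)·144/121 + 1421/405·81/49 = 1/3 ✓
b·Ac: 1421/405·135/2842 = 1/6 ✓; 3 stages ⇒ order 3.

3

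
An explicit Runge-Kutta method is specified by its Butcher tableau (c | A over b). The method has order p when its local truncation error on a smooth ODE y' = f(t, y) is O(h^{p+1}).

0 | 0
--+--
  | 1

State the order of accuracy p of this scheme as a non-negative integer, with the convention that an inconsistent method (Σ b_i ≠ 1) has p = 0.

1

b = (1)
c = (0)
Σ b_i: 1·1 = 1 ✓; 1 stage ⇒ order 1.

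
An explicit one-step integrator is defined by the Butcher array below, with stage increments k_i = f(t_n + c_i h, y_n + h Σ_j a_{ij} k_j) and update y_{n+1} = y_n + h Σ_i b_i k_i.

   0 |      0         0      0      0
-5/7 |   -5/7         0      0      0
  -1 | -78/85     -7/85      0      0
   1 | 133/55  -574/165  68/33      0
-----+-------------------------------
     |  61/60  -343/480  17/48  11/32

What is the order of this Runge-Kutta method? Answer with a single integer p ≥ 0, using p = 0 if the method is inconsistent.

4

b = (61/60, -343/480, 17/48, 11/32)
c = (0, -5/7, -1, 1)
Ac = (0, 0, 1/17, 14/33)
Σ b_i: 61/60·1 + (-343/480)·1 + 17/48·1 + 11/32·1 = 1 ✓
b·c: (-343/480)·(-5/7) + 17/48·(-1) + 11/32·1 = 1/2 ✓
b·c²: (-343/480)·25/49 + 17/48·1 + 11/32·1 = 1/3 ✓
b·Ac: 17/48·1/17 + 11/32·14/33 = 1/6 ✓
b·c³: (-343/480)·(-125/343) + 17/48·(-1) + 11/32·1 = 1/4 ✓
b·(c∘Ac): 17/48·(-1/17) + 11/32·14/33 = 1/8 ✓
b·Ac²: 17/48·(-5/119) + 11/32·2/7 = 1/12 ✓
b·A²c: 11/32·4/33 = 1/24 ✓; 4 stages ⇒ order 4.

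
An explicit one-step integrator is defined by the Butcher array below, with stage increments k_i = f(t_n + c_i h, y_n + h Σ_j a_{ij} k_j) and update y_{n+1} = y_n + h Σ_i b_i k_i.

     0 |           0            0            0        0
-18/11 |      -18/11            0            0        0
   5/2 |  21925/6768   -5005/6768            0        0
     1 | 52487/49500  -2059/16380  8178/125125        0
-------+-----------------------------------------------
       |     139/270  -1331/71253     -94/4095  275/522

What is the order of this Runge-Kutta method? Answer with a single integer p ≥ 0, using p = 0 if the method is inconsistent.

b = (139/270, -1331/71253, -94/4095, 275/522)
c = (0, -18/11, 5/2, 1)
Ac = (0, 0, 455/376, 203/550)
Σ b_i: 139/270·1 + (-1331/71253)·1 + (-94/4095)·1 + 275/522·1 = 1 ✓
b·c: (-1331/71253)·(-18/11) + (-94/4095)·5/2 + 275/522·1 = 1/2 ✓
b·c²: (-1331/71253)·324/121 + (-94/4095)·25/4 + 275/522·1 = 1/3 ✓
b·Ac: (-94/4095)·455/376 + 275/522·203/550 = 1/6 ✓
b·c³: (-1331/71253)·(-5832/1331) + (-94/4095)·125/8 + 275/522·1 = 1/4 ✓
b·(c∘Ac): (-94/4095)·2275/752 + 275/522·203/550 = 1/8 ✓
b·Ac²: (-94/4095)·(-4095/2068) + 275/522·87/1210 = 1/12 ✓
b·A²c: 275/522·87/1100 = 1/24 ✓; 4 stages ⇒ order 4.

4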